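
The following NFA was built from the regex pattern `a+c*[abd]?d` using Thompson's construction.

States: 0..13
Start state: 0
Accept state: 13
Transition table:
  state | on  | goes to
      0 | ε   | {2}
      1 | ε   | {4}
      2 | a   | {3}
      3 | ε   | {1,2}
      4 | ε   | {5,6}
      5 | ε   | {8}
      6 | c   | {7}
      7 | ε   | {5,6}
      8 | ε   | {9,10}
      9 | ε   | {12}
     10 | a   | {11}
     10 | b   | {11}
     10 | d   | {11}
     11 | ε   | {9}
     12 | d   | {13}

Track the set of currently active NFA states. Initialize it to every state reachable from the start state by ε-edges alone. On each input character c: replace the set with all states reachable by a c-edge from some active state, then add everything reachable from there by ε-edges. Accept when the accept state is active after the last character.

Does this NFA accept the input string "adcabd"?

Answer: REJECT

Derivation:
initial (ε-close {0}): {0,2}
'a' @ 1: {1,2,3,4,5,6,8,9,10,12}
'd' @ 2: {9,11,12,13}  ✓accept
'c' @ 3: {}  — state set empty
rest 'abd' ignored (set empty)
end set {} — state 13 not in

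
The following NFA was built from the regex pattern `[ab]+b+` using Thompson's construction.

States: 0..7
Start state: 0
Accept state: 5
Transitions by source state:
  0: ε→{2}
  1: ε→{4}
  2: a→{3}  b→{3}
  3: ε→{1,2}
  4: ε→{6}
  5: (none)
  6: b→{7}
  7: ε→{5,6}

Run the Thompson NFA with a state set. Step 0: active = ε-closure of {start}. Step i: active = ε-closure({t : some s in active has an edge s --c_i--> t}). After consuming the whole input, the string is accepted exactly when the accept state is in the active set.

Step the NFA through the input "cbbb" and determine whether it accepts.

start: ε-closure({0}) = {0,2}
'c' @ 1: {}  — state set empty
rest 'bbb' ignored (set empty)
end set {} — state 5 not in

Answer: REJECT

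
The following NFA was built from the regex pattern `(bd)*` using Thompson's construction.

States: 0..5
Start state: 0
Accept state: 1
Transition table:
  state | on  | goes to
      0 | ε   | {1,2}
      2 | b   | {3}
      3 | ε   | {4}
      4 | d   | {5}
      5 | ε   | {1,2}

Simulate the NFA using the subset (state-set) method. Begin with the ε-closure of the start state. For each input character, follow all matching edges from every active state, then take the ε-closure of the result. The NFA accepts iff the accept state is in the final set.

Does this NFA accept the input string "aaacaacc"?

start: ε-closure({0}) = {0,1,2}
'a' @ 1: {}  — dead — no transitions
rest 'aacaacc' ignored (set empty)
final: {}; accept 1 not in set

Answer: REJECT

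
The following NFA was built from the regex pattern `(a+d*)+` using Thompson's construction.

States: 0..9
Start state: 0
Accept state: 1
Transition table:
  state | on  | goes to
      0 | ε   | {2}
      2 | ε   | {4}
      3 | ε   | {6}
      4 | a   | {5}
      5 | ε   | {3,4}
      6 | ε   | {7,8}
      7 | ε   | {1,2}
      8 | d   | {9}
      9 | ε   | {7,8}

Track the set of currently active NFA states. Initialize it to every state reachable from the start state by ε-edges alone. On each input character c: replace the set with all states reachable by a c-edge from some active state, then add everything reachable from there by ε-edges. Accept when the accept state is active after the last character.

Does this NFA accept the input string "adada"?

start: ε-closure({0}) = {0,2,4}
'a' @ 1: {1,2,3,4,5,6,7,8}  (accept∈set)
'd' @ 2: {1,2,4,7,8,9}  (accept∈set)
'a' @ 3: {1,2,3,4,5,6,7,8}  (accept∈set)
'd' @ 4: {1,2,4,7,8,9}  (accept∈set)
'a' @ 5: {1,2,3,4,5,6,7,8}  (accept∈set)
final: {1,2,3,4,5,6,7,8}; accept 1 in set

Answer: ACCEPT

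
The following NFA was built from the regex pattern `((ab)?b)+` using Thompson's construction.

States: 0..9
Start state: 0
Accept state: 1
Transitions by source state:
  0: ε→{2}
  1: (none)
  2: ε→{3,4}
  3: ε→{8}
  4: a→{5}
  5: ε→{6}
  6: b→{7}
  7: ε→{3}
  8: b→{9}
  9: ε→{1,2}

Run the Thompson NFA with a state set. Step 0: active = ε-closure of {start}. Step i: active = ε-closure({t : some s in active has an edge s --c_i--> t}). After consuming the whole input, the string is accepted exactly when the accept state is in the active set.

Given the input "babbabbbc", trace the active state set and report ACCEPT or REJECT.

initial (ε-close {0}): {0,2,3,4,8}
'b' @ 1: {1,2,3,4,8,9}  (accept∈set)
'a' @ 2: {5,6}
'b' @ 3: {3,7,8}
'b' @ 4: {1,2,3,4,8,9}  (accept∈set)
'a' @ 5: {5,6}
'b' @ 6: {3,7,8}
'b' @ 7: {1,2,3,4,8,9}  (accept∈set)
'b' @ 8: {1,2,3,4,8,9}  (accept∈set)
'c' @ 9: {}  — dead — no transitions
after full input: {}  (accept=1 not in)

Answer: REJECT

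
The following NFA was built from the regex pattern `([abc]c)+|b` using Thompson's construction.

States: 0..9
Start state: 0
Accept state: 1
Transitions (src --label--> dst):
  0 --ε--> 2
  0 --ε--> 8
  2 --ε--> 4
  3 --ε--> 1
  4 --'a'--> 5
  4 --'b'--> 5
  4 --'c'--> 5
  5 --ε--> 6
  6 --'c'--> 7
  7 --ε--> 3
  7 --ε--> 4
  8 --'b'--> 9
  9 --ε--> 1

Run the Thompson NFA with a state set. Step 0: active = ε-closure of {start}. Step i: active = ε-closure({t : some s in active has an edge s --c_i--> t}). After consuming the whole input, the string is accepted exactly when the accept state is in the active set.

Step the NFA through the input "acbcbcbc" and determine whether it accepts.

Answer: ACCEPT

Trace:
initial (ε-close {0}): {0,2,4,8}
'a' @ 1: {5,6}
'c' @ 2: {1,3,4,7}  ✓accept
'b' @ 3: {5,6}
'c' @ 4: {1,3,4,7}  ✓accept
'b' @ 5: {5,6}
'c' @ 6: {1,3,4,7}  ✓accept
'b' @ 7: {5,6}
'c' @ 8: {1,3,4,7}  ✓accept
final: {1,3,4,7}; accept 1 in set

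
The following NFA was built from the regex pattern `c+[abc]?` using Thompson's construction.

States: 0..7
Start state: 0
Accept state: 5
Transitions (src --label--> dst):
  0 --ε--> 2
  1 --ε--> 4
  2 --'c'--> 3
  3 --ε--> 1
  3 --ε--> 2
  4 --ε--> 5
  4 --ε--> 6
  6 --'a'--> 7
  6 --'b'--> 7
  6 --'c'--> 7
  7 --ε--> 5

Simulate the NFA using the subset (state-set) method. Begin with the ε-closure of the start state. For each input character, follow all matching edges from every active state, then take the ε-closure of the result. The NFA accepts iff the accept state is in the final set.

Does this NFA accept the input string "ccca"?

Answer: ACCEPT

Trace:
S₀ = ε-closure({0}) = {0,2}
'c' @ 1: {1,2,3,4,5,6}  ✓accept
'c' @ 2: {1,2,3,4,5,6,7}  ✓accept
'c' @ 3: {1,2,3,4,5,6,7}  ✓accept
'a' @ 4: {5,7}  ✓accept
end set {5,7} — state 5 in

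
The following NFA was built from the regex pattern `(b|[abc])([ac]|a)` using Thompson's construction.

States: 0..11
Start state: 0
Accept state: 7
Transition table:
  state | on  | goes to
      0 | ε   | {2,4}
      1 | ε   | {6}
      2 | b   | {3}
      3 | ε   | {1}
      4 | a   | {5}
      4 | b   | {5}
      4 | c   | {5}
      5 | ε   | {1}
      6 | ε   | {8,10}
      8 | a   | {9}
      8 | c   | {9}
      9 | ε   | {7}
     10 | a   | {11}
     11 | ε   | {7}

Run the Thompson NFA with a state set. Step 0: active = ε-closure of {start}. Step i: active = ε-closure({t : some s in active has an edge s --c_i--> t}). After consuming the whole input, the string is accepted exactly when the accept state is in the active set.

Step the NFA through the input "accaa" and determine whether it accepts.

Answer: REJECT

Derivation:
S₀ = ε-closure({0}) = {0,2,4}
'a' @ 1: {1,5,6,8,10}
'c' @ 2: {7,9}  ✓accept
'c' @ 3: {}  — state set empty
rest 'aa' ignored (set empty)
final: {}; accept 7 not in set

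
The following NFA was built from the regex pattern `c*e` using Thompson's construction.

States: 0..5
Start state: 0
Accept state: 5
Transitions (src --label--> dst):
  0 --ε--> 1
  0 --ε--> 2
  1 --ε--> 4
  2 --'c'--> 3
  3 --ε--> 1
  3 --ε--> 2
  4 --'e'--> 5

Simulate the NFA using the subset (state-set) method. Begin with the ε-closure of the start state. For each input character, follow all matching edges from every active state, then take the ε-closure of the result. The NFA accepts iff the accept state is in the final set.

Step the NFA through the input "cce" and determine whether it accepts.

start: ε-closure({0}) = {0,1,2,4}
'c' @ 1: {1,2,3,4}
'c' @ 2: {1,2,3,4}
'e' @ 3: {5}  (accept∈set)
end set {5} — state 5 in

Answer: ACCEPT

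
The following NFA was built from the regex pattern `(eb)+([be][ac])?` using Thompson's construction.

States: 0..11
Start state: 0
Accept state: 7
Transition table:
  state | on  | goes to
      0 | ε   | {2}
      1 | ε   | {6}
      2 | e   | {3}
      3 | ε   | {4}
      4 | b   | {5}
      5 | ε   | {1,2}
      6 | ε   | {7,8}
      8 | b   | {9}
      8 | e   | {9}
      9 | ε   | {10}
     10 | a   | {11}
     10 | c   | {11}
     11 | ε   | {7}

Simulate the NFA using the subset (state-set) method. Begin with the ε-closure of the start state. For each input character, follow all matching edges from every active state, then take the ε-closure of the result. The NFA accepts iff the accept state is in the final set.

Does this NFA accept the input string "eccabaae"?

Answer: REJECT

Derivation:
start: ε-closure({0}) = {0,2}
'e' @ 1: {3,4}
'c' @ 2: {}  — no active states
rest 'cabaae' ignored (set empty)
final: {}; accept 7 not in set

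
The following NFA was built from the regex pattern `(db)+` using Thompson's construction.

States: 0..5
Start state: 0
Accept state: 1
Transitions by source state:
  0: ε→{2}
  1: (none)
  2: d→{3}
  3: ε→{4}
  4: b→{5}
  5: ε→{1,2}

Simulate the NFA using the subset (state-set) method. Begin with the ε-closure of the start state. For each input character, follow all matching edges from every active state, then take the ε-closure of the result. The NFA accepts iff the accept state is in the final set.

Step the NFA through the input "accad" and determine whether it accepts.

Answer: REJECT

Steps:
initial (ε-close {0}): {0,2}
'a' @ 1: {}  — no active states
rest 'ccad' ignored (set empty)
final: {}; accept 1 not in set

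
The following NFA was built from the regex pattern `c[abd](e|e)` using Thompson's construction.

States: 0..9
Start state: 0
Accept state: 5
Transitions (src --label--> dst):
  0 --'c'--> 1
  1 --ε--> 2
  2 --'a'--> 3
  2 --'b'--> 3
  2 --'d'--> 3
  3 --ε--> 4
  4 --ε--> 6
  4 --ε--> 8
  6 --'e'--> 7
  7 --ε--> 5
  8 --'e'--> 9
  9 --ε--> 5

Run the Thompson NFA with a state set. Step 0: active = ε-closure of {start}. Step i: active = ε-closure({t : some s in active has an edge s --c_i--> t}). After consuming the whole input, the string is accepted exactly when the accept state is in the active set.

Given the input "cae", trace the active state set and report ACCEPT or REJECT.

Answer: ACCEPT

Steps:
S₀ = ε-closure({0}) = {0}
'c' @ 1: {1,2}
'a' @ 2: {3,4,6,8}
'e' @ 3: {5,7,9}  (accept∈set)
final: {5,7,9}; accept 5 in set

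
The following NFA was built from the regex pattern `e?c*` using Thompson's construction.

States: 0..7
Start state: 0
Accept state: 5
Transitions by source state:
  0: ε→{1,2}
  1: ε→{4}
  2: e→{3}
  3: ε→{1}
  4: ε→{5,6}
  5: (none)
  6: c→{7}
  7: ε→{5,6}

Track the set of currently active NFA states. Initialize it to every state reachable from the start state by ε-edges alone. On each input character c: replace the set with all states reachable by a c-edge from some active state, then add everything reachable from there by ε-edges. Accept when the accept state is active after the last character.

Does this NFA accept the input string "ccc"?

Answer: ACCEPT

Derivation:
S₀ = ε-closure({0}) = {0,1,2,4,5,6}
'c' @ 1: {5,6,7}  ✓accept
'c' @ 2: {5,6,7}  ✓accept
'c' @ 3: {5,6,7}  ✓accept
end set {5,6,7} — state 5 in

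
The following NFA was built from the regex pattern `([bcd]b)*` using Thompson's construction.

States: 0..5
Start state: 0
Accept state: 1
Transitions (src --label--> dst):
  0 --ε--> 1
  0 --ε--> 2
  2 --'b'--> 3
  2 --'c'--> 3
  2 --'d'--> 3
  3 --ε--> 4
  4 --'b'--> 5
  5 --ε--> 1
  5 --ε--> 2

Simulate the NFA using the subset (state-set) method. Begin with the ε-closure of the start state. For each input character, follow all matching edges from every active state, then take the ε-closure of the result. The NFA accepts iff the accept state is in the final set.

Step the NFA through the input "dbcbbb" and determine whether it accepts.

start: ε-closure({0}) = {0,1,2}
'd' @ 1: {3,4}
'b' @ 2: {1,2,5}  ✓accept
'c' @ 3: {3,4}
'b' @ 4: {1,2,5}  ✓accept
'b' @ 5: {3,4}
'b' @ 6: {1,2,5}  ✓accept
after full input: {1,2,5}  (accept=1 in)

Answer: ACCEPT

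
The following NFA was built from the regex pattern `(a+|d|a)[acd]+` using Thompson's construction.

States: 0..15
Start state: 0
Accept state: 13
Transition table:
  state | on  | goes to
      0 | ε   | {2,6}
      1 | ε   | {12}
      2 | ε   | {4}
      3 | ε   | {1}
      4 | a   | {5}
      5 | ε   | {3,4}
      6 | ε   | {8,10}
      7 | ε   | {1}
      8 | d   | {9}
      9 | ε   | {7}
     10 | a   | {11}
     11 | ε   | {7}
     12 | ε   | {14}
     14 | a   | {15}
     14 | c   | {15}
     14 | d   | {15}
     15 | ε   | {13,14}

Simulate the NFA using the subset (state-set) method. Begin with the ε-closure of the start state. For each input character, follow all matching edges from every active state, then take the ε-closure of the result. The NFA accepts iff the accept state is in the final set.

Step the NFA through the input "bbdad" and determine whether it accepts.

Answer: REJECT

Derivation:
initial (ε-close {0}): {0,2,4,6,8,10}
'b' @ 1: {}  — no active states
rest 'bdad' ignored (set empty)
final: {}; accept 13 not in set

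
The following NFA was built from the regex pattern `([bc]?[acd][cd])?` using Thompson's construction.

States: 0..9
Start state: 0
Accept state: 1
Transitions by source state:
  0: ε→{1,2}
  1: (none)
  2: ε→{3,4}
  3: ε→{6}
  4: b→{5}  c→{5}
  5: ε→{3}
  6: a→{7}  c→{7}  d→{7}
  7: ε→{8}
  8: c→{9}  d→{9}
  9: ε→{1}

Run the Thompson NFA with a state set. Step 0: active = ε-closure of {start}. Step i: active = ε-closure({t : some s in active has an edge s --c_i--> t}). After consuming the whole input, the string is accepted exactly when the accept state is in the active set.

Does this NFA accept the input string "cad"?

Answer: ACCEPT

Trace:
S₀ = ε-closure({0}) = {0,1,2,3,4,6}
'c' @ 1: {3,5,6,7,8}
'a' @ 2: {7,8}
'd' @ 3: {1,9}  (accept∈set)
after full input: {1,9}  (accept=1 in)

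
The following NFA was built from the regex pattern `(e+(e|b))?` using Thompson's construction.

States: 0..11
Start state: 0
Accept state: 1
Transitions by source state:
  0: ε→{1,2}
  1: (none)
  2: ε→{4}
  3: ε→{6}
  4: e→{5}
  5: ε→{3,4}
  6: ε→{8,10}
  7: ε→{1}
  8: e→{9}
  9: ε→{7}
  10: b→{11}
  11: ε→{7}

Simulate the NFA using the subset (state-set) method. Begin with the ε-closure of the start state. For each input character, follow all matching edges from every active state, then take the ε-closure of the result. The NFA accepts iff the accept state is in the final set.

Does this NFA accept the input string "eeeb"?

Answer: ACCEPT

Steps:
S₀ = ε-closure({0}) = {0,1,2,4}
'e' @ 1: {3,4,5,6,8,10}
'e' @ 2: {1,3,4,5,6,7,8,9,10}  [accepting]
'e' @ 3: {1,3,4,5,6,7,8,9,10}  [accepting]
'b' @ 4: {1,7,11}  [accepting]
end set {1,7,11} — state 1 in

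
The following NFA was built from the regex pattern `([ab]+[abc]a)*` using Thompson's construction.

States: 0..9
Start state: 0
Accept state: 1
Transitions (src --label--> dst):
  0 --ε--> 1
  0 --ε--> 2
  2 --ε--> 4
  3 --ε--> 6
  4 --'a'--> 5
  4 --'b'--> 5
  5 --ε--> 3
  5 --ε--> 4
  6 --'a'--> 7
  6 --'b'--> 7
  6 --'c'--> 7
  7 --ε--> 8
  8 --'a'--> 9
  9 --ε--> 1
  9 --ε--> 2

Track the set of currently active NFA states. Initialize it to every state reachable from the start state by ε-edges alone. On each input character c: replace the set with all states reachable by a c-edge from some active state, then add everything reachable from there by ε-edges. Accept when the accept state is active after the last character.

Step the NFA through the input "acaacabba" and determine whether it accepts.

initial (ε-close {0}): {0,1,2,4}
'a' @ 1: {3,4,5,6}
'c' @ 2: {7,8}
'a' @ 3: {1,2,4,9}  ✓accept
'a' @ 4: {3,4,5,6}
'c' @ 5: {7,8}
'a' @ 6: {1,2,4,9}  ✓accept
'b' @ 7: {3,4,5,6}
'b' @ 8: {3,4,5,6,7,8}
'a' @ 9: {1,2,3,4,5,6,7,8,9}  ✓accept
final: {1,2,3,4,5,6,7,8,9}; accept 1 in set

Answer: ACCEPT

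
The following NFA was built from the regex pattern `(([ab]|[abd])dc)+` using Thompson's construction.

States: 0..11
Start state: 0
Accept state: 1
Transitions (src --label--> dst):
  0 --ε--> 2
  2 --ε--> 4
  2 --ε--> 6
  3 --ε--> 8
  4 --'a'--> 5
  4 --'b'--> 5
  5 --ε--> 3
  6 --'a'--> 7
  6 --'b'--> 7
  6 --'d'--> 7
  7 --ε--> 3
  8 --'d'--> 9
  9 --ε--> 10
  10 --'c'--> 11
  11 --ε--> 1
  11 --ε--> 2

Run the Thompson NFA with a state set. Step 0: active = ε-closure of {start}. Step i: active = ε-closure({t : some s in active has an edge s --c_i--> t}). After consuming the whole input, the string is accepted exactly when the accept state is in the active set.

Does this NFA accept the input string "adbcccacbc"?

Answer: REJECT

Trace:
S₀ = ε-closure({0}) = {0,2,4,6}
'a' @ 1: {3,5,7,8}
'd' @ 2: {9,10}
'b' @ 3: {}  — no active states
rest 'cccacbc' ignored (set empty)
final: {}; accept 1 not in set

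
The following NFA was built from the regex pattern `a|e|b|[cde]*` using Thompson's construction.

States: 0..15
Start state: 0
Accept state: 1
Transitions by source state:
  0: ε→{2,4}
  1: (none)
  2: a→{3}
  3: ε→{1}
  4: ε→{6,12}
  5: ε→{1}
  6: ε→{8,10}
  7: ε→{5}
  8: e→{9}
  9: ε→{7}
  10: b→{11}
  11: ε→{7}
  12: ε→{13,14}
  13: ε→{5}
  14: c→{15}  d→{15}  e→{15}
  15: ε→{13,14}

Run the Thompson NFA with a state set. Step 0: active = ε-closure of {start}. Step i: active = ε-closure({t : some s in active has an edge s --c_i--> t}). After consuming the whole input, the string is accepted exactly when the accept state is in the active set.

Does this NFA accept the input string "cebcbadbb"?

initial (ε-close {0}): {0,1,2,4,5,6,8,10,12,13,14}
'c' @ 1: {1,5,13,14,15}  (accept∈set)
'e' @ 2: {1,5,13,14,15}  (accept∈set)
'b' @ 3: {}  — dead — no transitions
rest 'cbadbb' ignored (set empty)
end set {} — state 1 not in

Answer: REJECT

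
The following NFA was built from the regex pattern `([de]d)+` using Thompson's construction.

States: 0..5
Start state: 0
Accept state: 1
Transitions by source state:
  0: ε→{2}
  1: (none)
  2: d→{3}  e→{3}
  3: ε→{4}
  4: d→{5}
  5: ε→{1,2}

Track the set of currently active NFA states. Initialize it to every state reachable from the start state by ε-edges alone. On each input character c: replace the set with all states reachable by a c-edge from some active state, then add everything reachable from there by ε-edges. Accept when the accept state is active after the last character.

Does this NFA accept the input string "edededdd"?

initial (ε-close {0}): {0,2}
'e' @ 1: {3,4}
'd' @ 2: {1,2,5}  ✓accept
'e' @ 3: {3,4}
'd' @ 4: {1,2,5}  ✓accept
'e' @ 5: {3,4}
'd' @ 6: {1,2,5}  ✓accept
'd' @ 7: {3,4}
'd' @ 8: {1,2,5}  ✓accept
after full input: {1,2,5}  (accept=1 in)

Answer: ACCEPT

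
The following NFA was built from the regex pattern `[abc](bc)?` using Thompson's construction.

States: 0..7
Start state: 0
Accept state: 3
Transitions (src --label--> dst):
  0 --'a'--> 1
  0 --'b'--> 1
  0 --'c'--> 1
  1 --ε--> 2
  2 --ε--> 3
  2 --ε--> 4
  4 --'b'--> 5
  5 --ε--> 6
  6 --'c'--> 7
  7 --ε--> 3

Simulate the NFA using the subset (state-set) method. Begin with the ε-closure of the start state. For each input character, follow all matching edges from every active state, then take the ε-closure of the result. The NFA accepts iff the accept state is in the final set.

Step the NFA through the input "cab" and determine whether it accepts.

initial (ε-close {0}): {0}
'c' @ 1: {1,2,3,4}  ✓accept
'a' @ 2: {}  — no active states
rest 'b' ignored (set empty)
after full input: {}  (accept=3 not in)

Answer: REJECT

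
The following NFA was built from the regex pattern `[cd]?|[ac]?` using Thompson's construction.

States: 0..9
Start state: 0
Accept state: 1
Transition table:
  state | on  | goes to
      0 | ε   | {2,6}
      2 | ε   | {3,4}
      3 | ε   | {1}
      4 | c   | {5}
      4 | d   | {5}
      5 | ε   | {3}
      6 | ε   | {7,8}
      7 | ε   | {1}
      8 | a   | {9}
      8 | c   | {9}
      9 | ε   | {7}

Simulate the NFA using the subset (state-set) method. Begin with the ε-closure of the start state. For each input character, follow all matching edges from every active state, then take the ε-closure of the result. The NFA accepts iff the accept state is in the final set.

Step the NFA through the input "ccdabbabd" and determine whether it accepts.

Answer: REJECT

Steps:
initial (ε-close {0}): {0,1,2,3,4,6,7,8}
'c' @ 1: {1,3,5,7,9}  [accepting]
'c' @ 2: {}  — dead — no transitions
rest 'dabbabd' ignored (set empty)
after full input: {}  (accept=1 not in)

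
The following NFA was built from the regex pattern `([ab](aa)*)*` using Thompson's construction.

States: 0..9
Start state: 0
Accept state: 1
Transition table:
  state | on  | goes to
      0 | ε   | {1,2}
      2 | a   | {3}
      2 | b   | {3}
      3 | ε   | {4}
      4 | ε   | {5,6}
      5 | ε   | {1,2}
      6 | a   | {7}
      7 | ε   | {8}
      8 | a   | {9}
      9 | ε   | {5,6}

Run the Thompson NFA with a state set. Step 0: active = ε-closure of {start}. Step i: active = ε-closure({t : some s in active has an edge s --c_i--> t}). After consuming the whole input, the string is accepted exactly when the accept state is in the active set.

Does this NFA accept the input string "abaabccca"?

Answer: REJECT

Derivation:
S₀ = ε-closure({0}) = {0,1,2}
'a' @ 1: {1,2,3,4,5,6}  (accept∈set)
'b' @ 2: {1,2,3,4,5,6}  (accept∈set)
'a' @ 3: {1,2,3,4,5,6,7,8}  (accept∈set)
'a' @ 4: {1,2,3,4,5,6,7,8,9}  (accept∈set)
'b' @ 5: {1,2,3,4,5,6}  (accept∈set)
'c' @ 6: {}  — dead — no transitions
rest 'cca' ignored (set empty)
end set {} — state 1 not in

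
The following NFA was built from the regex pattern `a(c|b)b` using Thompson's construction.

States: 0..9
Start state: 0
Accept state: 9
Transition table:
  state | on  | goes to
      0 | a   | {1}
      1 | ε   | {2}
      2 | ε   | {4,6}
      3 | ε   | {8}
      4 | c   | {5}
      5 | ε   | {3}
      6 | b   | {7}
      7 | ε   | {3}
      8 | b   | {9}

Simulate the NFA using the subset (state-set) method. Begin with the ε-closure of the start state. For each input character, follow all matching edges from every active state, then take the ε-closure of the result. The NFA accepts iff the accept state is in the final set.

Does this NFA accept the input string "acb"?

Answer: ACCEPT

Derivation:
initial (ε-close {0}): {0}
'a' @ 1: {1,2,4,6}
'c' @ 2: {3,5,8}
'b' @ 3: {9}  [accepting]
final: {9}; accept 9 in set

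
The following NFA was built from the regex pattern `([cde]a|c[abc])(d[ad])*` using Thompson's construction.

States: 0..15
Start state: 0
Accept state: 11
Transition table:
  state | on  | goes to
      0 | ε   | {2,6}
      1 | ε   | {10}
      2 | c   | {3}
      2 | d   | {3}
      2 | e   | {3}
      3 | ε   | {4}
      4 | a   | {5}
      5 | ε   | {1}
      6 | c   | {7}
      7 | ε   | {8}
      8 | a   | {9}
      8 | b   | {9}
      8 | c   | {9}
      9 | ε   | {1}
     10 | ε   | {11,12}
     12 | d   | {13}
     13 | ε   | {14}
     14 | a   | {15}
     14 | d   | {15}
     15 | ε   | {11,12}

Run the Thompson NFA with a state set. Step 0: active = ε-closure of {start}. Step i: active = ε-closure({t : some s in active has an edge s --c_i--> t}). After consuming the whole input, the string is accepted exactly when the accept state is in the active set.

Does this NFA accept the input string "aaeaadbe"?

initial (ε-close {0}): {0,2,6}
'a' @ 1: {}  — no active states
rest 'aeaadbe' ignored (set empty)
after full input: {}  (accept=11 not in)

Answer: REJECT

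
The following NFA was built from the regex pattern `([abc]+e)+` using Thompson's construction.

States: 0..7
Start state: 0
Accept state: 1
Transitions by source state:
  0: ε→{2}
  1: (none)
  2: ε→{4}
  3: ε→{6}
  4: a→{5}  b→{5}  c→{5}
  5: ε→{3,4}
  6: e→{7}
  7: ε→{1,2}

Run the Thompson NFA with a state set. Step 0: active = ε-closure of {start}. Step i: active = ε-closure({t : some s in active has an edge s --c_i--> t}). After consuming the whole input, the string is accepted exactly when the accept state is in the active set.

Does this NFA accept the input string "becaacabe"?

Answer: ACCEPT

Trace:
initial (ε-close {0}): {0,2,4}
'b' @ 1: {3,4,5,6}
'e' @ 2: {1,2,4,7}  (accept∈set)
'c' @ 3: {3,4,5,6}
'a' @ 4: {3,4,5,6}
'a' @ 5: {3,4,5,6}
'c' @ 6: {3,4,5,6}
'a' @ 7: {3,4,5,6}
'b' @ 8: {3,4,5,6}
'e' @ 9: {1,2,4,7}  (accept∈set)
end set {1,2,4,7} — state 1 in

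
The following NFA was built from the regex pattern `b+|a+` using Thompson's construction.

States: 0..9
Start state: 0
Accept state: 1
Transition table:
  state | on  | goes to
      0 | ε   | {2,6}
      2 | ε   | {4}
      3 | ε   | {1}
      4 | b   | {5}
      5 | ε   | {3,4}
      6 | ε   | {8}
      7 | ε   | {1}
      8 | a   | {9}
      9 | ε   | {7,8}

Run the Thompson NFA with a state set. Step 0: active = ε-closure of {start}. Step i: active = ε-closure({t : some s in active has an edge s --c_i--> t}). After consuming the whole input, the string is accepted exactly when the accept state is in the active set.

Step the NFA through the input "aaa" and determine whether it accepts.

S₀ = ε-closure({0}) = {0,2,4,6,8}
'a' @ 1: {1,7,8,9}  ✓accept
'a' @ 2: {1,7,8,9}  ✓accept
'a' @ 3: {1,7,8,9}  ✓accept
final: {1,7,8,9}; accept 1 in set

Answer: ACCEPT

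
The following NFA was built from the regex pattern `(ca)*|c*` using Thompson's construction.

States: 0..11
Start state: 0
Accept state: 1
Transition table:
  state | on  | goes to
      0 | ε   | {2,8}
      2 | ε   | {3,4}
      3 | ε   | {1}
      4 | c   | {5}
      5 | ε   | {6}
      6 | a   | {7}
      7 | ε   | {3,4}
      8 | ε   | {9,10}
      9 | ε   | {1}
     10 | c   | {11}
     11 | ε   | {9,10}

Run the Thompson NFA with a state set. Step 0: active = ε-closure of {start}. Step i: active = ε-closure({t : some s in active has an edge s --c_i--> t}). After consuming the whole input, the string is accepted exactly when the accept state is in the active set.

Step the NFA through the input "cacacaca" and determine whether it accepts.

Answer: ACCEPT

Derivation:
S₀ = ε-closure({0}) = {0,1,2,3,4,8,9,10}
'c' @ 1: {1,5,6,9,10,11}  (accept∈set)
'a' @ 2: {1,3,4,7}  (accept∈set)
'c' @ 3: {5,6}
'a' @ 4: {1,3,4,7}  (accept∈set)
'c' @ 5: {5,6}
'a' @ 6: {1,3,4,7}  (accept∈set)
'c' @ 7: {5,6}
'a' @ 8: {1,3,4,7}  (accept∈set)
end set {1,3,4,7} — state 1 in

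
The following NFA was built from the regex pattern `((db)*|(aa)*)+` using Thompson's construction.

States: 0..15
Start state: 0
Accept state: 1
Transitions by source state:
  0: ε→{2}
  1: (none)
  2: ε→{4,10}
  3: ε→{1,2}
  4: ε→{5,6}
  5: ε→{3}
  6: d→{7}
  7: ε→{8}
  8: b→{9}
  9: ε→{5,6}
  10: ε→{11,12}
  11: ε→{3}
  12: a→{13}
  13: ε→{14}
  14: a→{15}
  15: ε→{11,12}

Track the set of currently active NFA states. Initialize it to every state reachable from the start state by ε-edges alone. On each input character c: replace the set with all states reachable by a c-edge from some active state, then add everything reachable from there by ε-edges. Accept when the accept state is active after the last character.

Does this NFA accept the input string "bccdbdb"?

initial (ε-close {0}): {0,1,2,3,4,5,6,10,11,12}
'b' @ 1: {}  — dead — no transitions
rest 'ccdbdb' ignored (set empty)
end set {} — state 1 not in

Answer: REJECT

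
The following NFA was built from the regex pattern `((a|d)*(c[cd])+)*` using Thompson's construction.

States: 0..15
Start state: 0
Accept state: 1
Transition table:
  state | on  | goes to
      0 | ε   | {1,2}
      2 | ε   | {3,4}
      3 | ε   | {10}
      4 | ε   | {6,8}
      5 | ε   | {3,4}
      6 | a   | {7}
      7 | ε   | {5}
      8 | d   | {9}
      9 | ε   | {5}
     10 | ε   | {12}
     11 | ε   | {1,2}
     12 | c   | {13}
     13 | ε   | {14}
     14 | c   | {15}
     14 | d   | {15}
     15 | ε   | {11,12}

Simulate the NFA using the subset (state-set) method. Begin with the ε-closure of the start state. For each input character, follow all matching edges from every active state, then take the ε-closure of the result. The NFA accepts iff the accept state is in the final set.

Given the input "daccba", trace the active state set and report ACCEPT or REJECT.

Answer: REJECT

Steps:
start: ε-closure({0}) = {0,1,2,3,4,6,8,10,12}
'd' @ 1: {3,4,5,6,8,9,10,12}
'a' @ 2: {3,4,5,6,7,8,10,12}
'c' @ 3: {13,14}
'c' @ 4: {1,2,3,4,6,8,10,11,12,15}  (accept∈set)
'b' @ 5: {}  — state set empty
rest 'a' ignored (set empty)
end set {} — state 1 not in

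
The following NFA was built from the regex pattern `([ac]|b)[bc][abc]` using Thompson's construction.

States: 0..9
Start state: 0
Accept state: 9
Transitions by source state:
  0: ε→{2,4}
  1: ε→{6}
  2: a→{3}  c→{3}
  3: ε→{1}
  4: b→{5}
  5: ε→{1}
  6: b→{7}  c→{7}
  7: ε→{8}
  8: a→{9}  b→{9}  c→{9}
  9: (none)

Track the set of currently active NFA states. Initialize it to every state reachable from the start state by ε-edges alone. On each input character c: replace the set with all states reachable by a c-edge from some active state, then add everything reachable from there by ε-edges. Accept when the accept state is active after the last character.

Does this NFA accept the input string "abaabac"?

initial (ε-close {0}): {0,2,4}
'a' @ 1: {1,3,6}
'b' @ 2: {7,8}
'a' @ 3: {9}  (accept∈set)
'a' @ 4: {}  — dead — no transitions
rest 'bac' ignored (set empty)
after full input: {}  (accept=9 not in)

Answer: REJECT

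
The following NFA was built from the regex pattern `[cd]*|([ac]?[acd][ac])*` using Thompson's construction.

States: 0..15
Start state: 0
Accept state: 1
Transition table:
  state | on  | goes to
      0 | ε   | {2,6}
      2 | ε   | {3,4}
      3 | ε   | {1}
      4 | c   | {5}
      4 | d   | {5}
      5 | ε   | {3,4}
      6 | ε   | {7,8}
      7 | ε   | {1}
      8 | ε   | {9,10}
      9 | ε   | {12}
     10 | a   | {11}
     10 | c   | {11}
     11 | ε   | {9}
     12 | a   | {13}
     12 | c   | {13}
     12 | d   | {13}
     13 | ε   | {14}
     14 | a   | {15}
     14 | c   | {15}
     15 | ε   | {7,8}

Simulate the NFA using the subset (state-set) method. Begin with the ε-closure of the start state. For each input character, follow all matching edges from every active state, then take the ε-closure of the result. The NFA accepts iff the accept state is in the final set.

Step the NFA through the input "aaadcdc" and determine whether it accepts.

Answer: ACCEPT

Steps:
initial (ε-close {0}): {0,1,2,3,4,6,7,8,9,10,12}
'a' @ 1: {9,11,12,13,14}
'a' @ 2: {1,7,8,9,10,12,13,14,15}  ✓accept
'a' @ 3: {1,7,8,9,10,11,12,13,14,15}  ✓accept
'd' @ 4: {13,14}
'c' @ 5: {1,7,8,9,10,12,15}  ✓accept
'd' @ 6: {13,14}
'c' @ 7: {1,7,8,9,10,12,15}  ✓accept
after full input: {1,7,8,9,10,12,15}  (accept=1 in)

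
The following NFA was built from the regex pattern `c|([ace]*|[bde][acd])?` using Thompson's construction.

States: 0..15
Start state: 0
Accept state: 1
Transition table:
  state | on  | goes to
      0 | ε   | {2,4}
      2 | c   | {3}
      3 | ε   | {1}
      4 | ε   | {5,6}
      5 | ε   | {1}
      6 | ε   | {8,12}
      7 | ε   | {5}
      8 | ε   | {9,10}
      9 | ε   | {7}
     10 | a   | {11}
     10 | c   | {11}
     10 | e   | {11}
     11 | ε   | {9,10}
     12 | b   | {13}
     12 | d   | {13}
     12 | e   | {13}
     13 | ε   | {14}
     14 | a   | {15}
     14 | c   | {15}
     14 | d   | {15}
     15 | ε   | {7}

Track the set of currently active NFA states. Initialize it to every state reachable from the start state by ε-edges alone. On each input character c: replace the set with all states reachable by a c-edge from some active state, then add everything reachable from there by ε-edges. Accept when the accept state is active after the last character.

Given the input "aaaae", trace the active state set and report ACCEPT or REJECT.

Answer: ACCEPT

Steps:
initial (ε-close {0}): {0,1,2,4,5,6,7,8,9,10,12}
'a' @ 1: {1,5,7,9,10,11}  ✓accept
'a' @ 2: {1,5,7,9,10,11}  ✓accept
'a' @ 3: {1,5,7,9,10,11}  ✓accept
'a' @ 4: {1,5,7,9,10,11}  ✓accept
'e' @ 5: {1,5,7,9,10,11}  ✓accept
final: {1,5,7,9,10,11}; accept 1 in set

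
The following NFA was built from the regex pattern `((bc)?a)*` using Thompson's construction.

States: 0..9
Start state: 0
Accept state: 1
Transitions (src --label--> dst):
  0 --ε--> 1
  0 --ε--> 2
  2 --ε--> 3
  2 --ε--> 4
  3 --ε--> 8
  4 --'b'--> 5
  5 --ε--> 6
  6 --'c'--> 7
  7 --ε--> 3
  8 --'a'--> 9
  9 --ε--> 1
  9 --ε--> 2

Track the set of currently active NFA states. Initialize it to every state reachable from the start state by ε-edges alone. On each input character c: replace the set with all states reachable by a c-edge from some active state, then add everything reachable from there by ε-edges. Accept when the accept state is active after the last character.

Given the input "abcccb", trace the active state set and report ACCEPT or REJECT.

Answer: REJECT

Trace:
S₀ = ε-closure({0}) = {0,1,2,3,4,8}
'a' @ 1: {1,2,3,4,8,9}  ✓accept
'b' @ 2: {5,6}
'c' @ 3: {3,7,8}
'c' @ 4: {}  — dead — no transitions
rest 'cb' ignored (set empty)
after full input: {}  (accept=1 not in)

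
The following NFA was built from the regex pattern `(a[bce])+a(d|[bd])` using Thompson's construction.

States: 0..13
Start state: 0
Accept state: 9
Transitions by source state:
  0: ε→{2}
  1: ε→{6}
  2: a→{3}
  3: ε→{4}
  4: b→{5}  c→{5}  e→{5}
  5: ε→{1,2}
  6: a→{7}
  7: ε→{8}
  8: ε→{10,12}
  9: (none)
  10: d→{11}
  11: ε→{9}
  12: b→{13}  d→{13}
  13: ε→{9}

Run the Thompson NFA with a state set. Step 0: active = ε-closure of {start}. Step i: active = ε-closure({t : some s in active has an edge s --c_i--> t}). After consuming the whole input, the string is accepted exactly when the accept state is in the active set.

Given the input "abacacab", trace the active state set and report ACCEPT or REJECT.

start: ε-closure({0}) = {0,2}
'a' @ 1: {3,4}
'b' @ 2: {1,2,5,6}
'a' @ 3: {3,4,7,8,10,12}
'c' @ 4: {1,2,5,6}
'a' @ 5: {3,4,7,8,10,12}
'c' @ 6: {1,2,5,6}
'a' @ 7: {3,4,7,8,10,12}
'b' @ 8: {1,2,5,6,9,13}  [accepting]
end set {1,2,5,6,9,13} — state 9 in

Answer: ACCEPT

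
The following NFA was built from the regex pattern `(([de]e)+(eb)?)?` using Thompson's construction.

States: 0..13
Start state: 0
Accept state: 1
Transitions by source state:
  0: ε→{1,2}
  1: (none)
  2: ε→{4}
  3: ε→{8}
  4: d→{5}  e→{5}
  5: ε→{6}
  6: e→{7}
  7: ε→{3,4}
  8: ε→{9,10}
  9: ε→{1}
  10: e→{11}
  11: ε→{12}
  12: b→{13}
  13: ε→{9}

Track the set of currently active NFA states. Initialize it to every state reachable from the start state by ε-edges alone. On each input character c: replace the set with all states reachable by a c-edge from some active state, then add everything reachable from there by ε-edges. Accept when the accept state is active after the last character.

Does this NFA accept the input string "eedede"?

initial (ε-close {0}): {0,1,2,4}
'e' @ 1: {5,6}
'e' @ 2: {1,3,4,7,8,9,10}  [accepting]
'd' @ 3: {5,6}
'e' @ 4: {1,3,4,7,8,9,10}  [accepting]
'd' @ 5: {5,6}
'e' @ 6: {1,3,4,7,8,9,10}  [accepting]
end set {1,3,4,7,8,9,10} — state 1 in

Answer: ACCEPT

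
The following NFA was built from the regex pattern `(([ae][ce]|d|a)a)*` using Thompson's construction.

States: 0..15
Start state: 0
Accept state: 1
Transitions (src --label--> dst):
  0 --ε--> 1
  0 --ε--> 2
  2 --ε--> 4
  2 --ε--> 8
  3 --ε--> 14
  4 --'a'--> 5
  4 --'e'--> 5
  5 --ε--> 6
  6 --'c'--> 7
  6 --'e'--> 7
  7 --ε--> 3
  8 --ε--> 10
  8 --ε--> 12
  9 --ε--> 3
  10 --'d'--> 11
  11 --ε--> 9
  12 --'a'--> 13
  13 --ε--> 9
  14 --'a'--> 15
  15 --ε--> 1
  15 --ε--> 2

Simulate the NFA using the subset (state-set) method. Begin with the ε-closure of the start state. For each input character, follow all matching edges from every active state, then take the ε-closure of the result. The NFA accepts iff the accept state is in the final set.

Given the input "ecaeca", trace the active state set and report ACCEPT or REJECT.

S₀ = ε-closure({0}) = {0,1,2,4,8,10,12}
'e' @ 1: {5,6}
'c' @ 2: {3,7,14}
'a' @ 3: {1,2,4,8,10,12,15}  [accepting]
'e' @ 4: {5,6}
'c' @ 5: {3,7,14}
'a' @ 6: {1,2,4,8,10,12,15}  [accepting]
final: {1,2,4,8,10,12,15}; accept 1 in set

Answer: ACCEPT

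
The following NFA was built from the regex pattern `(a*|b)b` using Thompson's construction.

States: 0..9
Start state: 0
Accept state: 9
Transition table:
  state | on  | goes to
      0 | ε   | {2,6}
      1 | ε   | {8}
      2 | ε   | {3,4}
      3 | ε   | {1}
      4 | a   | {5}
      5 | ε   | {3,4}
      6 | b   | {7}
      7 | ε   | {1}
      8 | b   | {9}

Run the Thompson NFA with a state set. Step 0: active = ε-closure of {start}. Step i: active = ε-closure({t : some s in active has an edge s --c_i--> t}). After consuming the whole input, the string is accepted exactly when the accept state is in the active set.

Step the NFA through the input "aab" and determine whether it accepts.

Answer: ACCEPT

Derivation:
initial (ε-close {0}): {0,1,2,3,4,6,8}
'a' @ 1: {1,3,4,5,8}
'a' @ 2: {1,3,4,5,8}
'b' @ 3: {9}  ✓accept
after full input: {9}  (accept=9 in)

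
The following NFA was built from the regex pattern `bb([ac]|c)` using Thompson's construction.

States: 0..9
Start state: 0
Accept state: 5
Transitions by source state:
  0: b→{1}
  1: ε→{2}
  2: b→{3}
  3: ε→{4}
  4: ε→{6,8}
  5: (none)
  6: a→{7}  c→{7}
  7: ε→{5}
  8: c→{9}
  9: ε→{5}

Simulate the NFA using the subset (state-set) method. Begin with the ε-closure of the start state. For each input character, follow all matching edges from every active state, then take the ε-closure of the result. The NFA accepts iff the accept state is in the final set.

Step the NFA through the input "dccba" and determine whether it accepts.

Answer: REJECT

Steps:
S₀ = ε-closure({0}) = {0}
'd' @ 1: {}  — state set empty
rest 'ccba' ignored (set empty)
final: {}; accept 5 not in set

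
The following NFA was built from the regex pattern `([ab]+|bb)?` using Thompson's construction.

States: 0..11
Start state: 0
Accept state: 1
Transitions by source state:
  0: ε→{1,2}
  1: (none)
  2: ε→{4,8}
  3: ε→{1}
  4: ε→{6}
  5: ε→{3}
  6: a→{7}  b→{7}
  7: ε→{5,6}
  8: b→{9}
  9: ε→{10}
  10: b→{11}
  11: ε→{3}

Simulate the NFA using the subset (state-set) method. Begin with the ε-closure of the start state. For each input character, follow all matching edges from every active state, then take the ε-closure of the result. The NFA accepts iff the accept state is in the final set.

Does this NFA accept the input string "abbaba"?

start: ε-closure({0}) = {0,1,2,4,6,8}
'a' @ 1: {1,3,5,6,7}  ✓accept
'b' @ 2: {1,3,5,6,7}  ✓accept
'b' @ 3: {1,3,5,6,7}  ✓accept
'a' @ 4: {1,3,5,6,7}  ✓accept
'b' @ 5: {1,3,5,6,7}  ✓accept
'a' @ 6: {1,3,5,6,7}  ✓accept
end set {1,3,5,6,7} — state 1 in

Answer: ACCEPT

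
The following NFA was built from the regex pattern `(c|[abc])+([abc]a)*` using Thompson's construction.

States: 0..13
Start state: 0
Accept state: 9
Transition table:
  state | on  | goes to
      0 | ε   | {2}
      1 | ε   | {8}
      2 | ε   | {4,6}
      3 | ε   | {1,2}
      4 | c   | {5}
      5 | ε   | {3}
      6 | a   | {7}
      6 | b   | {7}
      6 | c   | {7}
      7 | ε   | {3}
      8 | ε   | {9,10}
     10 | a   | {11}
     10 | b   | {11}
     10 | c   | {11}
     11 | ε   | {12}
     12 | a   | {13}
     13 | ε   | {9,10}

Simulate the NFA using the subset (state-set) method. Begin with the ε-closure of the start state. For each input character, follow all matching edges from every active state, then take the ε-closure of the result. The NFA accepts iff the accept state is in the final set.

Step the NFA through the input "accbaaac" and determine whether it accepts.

Answer: ACCEPT

Steps:
start: ε-closure({0}) = {0,2,4,6}
'a' @ 1: {1,2,3,4,6,7,8,9,10}  [accepting]
'c' @ 2: {1,2,3,4,5,6,7,8,9,10,11,12}  [accepting]
'c' @ 3: {1,2,3,4,5,6,7,8,9,10,11,12}  [accepting]
'b' @ 4: {1,2,3,4,6,7,8,9,10,11,12}  [accepting]
'a' @ 5: {1,2,3,4,6,7,8,9,10,11,12,13}  [accepting]
'a' @ 6: {1,2,3,4,6,7,8,9,10,11,12,13}  [accepting]
'a' @ 7: {1,2,3,4,6,7,8,9,10,11,12,13}  [accepting]
'c' @ 8: {1,2,3,4,5,6,7,8,9,10,11,12}  [accepting]
final: {1,2,3,4,5,6,7,8,9,10,11,12}; accept 9 in set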